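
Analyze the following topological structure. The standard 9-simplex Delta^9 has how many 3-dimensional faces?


Delta^9 has 9+1 vertices. A 3-face is a choice of 3+1 vertices.
f_3 = C(9+1, 3+1) = C(10,4) = 210

210


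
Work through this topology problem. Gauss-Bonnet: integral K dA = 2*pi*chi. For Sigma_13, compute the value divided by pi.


Gauss-Bonnet: integral K dA = 2*pi*chi(M).
chi(Sigma_13) = 2 - 2*13 = -24.
(integral K dA)/pi = 2*chi = 2*(-24) = -48

-48


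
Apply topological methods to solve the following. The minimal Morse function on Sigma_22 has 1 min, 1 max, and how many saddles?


A perfect Morse function has m_k = b_k.
For Sigma_22: b_0=1, b_1=2g=44, b_2=1.
Saddles m_1 = 2g = 44

44


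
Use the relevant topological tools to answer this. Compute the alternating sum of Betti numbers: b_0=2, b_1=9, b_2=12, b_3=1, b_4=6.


chi = sum_k (-1)^k b_k.
= (2) + (-9) + (12) + (-1) + (6)
= 10

10


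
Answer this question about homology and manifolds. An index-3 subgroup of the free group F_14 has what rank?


Nielsen-Schreier: an index-n subgroup of F_r is free of rank 1 + n(r-1).
Equivalently: chi(cover) = n*chi(base); chi(vee_r S^1) = 1 - 14 = -13.
chi(E) = 3*(-13) = -39; rank = 1 - chi(E) = 1 - (-39) = 40.
rank = 1 + 3*(14-1) = 1 + 39 = 40

40


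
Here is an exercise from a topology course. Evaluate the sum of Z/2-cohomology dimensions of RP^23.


H^k(RP^23; Z/2) = Z/2 for each 0 <= k <= 23.
Total dimension = 23 + 1 = 24

24


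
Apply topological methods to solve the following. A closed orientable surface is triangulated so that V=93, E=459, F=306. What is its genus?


chi = V - E + F = 93 - 459 + 306 = -60
For orientable closed surface: chi = 2 - 2g, so g = (2 - chi)/2.
g = (2 - (-60)) / 2 = 62 / 2 = 31

31


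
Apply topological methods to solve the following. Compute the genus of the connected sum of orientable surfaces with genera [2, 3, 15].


Genus is additive under connected sum of orientable surfaces.
g = 2 + 3 + 15 = 20

20


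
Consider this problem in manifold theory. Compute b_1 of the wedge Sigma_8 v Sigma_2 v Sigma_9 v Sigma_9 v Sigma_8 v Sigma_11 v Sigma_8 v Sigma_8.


For a wedge X v Y: reduced H_k(X v Y) = H_k(X) + H_k(Y).
Each Sigma_g contributes b_1 = 2g.
b_1 = 16 + 4 + 18 + 18 + 16 + 22 + 16 + 16 = 126

126


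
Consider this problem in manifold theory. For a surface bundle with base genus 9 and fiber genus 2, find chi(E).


For a fiber bundle F -> E -> B (with CW structure): chi(E) = chi(B) * chi(F).
chi(Sigma_9) = -16, chi(Sigma_2) = -2.
chi(E) = (-16) * (-2) = 32

32


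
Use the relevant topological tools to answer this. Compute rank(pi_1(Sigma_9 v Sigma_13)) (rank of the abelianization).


For a wedge: H_1(A v B) = H_1(A) + H_1(B).
b_1(Sigma_9) = 18, b_1(Sigma_13) = 26.
b_1 = 18 + 26 = 44

44


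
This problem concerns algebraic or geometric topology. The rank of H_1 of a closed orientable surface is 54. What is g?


For a closed orientable surface: b_1 = 2g.
54 = 2g
g = 54 / 2 = 27

27


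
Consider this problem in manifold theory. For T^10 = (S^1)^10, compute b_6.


By the Kunneth formula, b_k(T^n) = C(n,k).
b_6(T^10) = C(10,6).
C(10,6) = 10!/(6!*4!) = 210

210


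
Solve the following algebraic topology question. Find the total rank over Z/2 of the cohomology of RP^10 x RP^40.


dim H^*(RP^n; Z/2) = n+1 (one Z/2 in each degree 0..n).
Total Betti number is multiplicative.
Total = (10+1) * (40+1) = 11 * 41 = 451

451


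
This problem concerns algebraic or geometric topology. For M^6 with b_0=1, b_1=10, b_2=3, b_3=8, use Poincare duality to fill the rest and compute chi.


By Poincare duality b_k = b_{6-k}, so full Betti numbers: b_0=1, b_1=10, b_2=3, b_3=8, b_4=3, b_5=10, b_6=1.
chi = sum (-1)^k b_k = -20

-20


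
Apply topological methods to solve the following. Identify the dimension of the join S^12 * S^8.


Join of spheres: S^m * S^n = S^{m+n+1}.
dim = 12 + 8 + 1 = 21

21


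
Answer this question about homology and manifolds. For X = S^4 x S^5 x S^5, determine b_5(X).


Each S^d has Poincare polynomial 1 + t^d.
The product S^4 x S^5 x S^5 has Poincare polynomial prod(1+t^d_i).
Expanding: b_0=1, b_4=1, b_5=2, b_9=2, b_10=1, b_14=1.
b_5 = 2

2


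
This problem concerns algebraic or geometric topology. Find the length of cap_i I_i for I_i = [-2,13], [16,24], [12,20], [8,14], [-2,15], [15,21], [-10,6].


Intersection = [max(a_i), min(b_i)] = [16, 6].
Since 16 > 6, the intersection is empty.
Length = 0

0


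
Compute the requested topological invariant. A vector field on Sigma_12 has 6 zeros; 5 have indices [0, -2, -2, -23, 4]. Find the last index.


Poincare-Hopf: sum of indices = chi(M).
chi(Sigma_12) = 2 - 2*12 = -22.
Sum of known indices = -23.
x = chi - (sum known) = -22 - (-23) = 1

1


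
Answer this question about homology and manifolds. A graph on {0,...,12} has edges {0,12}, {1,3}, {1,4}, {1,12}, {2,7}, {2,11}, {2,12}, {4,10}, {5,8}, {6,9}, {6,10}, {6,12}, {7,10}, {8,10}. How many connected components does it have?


Run DFS/union-find over 13 vertices.
V = 13, E = 14.
Number of components = 1

1


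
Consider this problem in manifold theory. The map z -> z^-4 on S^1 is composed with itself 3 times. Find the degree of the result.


deg(f) = -4. Degree is multiplicative: deg(f^3) = (deg f)^3.
deg(f^3) = (-4)^3 = -64

-64


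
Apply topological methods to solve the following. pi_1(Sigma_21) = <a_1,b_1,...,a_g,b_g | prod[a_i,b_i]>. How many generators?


Standard presentation: pi_1(Sigma_g) = <a_1,b_1,...,a_g,b_g | [a_1,b_1]...[a_g,b_g] = 1>.
Number of generators = 2g = 2*21 = 42

42


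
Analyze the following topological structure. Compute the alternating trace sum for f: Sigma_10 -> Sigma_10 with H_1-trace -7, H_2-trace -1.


L(f) = tr(f_0*) - tr(f_1*) + tr(f_2*).
= 1 - (-7) + (-1)
= 7

7


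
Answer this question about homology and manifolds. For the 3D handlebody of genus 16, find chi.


A genus-g handlebody deformation retracts to a wedge of g circles.
chi(vee_g S^1) = 1 - g.
chi(H_16) = 1 - 16 = -15

-15


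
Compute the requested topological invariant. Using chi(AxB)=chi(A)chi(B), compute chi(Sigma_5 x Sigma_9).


chi(Sigma_5) = 2 - 2*5 = -8
chi(Sigma_9) = 2 - 2*9 = -16
chi(product) = (-8) * (-16) = 128

128


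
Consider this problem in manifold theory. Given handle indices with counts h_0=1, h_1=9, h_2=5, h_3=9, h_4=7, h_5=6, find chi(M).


Handles of index k contribute (-1)^k to chi (same as CW cells).
chi = (1) + (-9) + (5) + (-9) + (7) + (-6) = -11

-11


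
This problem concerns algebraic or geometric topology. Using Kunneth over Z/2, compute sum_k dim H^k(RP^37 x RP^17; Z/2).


dim H^*(RP^n; Z/2) = n+1 (one Z/2 in each degree 0..n).
Total Betti number is multiplicative.
Total = (37+1) * (17+1) = 38 * 18 = 684

684


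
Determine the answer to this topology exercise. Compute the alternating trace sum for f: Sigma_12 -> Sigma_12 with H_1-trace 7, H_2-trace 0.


L(f) = tr(f_0*) - tr(f_1*) + tr(f_2*).
= 1 - (7) + (0)
= -6

-6


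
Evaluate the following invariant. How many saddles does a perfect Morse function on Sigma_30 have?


A perfect Morse function has m_k = b_k.
For Sigma_30: b_0=1, b_1=2g=60, b_2=1.
Saddles m_1 = 2g = 60

60


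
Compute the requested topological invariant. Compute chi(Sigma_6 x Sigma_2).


chi(Sigma_6) = 2 - 2*6 = -10
chi(Sigma_2) = 2 - 2*2 = -2
chi(product) = (-10) * (-2) = 20

20


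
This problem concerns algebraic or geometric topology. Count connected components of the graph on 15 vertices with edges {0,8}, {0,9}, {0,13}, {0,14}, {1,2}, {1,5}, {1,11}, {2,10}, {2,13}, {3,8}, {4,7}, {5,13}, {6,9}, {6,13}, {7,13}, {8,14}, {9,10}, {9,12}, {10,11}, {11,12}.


Run DFS/union-find over 15 vertices.
V = 15, E = 20.
Number of components = 1

1


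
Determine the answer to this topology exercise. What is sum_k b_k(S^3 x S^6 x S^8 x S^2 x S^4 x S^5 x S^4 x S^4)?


Total Betti number is multiplicative under products.
Each S^d (d>=1) has total Betti number 2.
There are 8 sphere factors.
Total = 2^8 = 256

256


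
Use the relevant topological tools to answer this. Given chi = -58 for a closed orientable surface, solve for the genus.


chi = 2 - 2g for closed orientable surfaces.
-58 = 2 - 2g
2g = 2 - (-58) = 60
g = 30

30


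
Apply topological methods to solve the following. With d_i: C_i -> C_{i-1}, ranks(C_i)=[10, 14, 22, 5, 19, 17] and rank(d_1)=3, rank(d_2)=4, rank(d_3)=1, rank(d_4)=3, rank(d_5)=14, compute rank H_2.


rank H_k = rank(ker d_k) - rank(im d_{k+1}).
rank(ker d_2) = rank(C_2) - rank(d_2) = 22 - 4 = 18.
rank(im d_{2+1}) = 1.
rank H_2 = 18 - 1 = 17

17


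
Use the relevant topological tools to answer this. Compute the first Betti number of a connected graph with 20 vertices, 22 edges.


For a connected graph: rank(pi_1) = b_1 = E - V + 1 = 1 - chi.
chi = V - E = 20 - 22 = -2.
rank = 1 - (-2) = 22 - 20 + 1 = 3

3


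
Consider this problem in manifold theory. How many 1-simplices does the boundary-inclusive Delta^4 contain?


Delta^4 has 4+1 vertices. A 1-face is a choice of 1+1 vertices.
f_1 = C(4+1, 1+1) = C(5,2) = 10

10


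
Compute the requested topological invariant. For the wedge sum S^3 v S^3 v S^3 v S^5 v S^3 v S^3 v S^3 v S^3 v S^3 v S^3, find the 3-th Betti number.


For a wedge of spheres, H_k (k>0) is free on one generator per sphere of dimension k.
Spheres of dimension 3: count = 9.
b_3 = 9

9


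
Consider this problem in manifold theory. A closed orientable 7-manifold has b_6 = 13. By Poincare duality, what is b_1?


Poincare duality for closed orientable n-manifolds: b_k = b_{n-k}.
Here n = 7, so b_1 = b_6 = 13

13


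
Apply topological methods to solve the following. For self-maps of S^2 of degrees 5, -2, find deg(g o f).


Degree is multiplicative under composition: deg(g o f) = deg(g) * deg(f).
= -2 * 5 = -10

-10


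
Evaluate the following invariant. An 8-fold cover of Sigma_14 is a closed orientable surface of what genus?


For an n-sheeted cover: chi(E) = n * chi(B).
chi(Sigma_14) = 2 - 2*14 = -26.
chi(E) = 8 * (-26) = -208.
genus(E) = (2 - chi(E))/2 = (2 - (-208))/2 = 210/2 = 105

105


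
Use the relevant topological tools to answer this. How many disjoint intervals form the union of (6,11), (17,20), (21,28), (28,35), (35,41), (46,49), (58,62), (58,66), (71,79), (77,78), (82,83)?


Sort and merge overlapping open intervals.
Merged: (6,11), (17,20), (21,28), (28,35), (35,41), (46,49), (58,66), (71,79), (82,83).
Number of components = 9

9


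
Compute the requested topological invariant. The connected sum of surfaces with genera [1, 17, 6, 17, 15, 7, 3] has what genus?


Genus is additive under connected sum of orientable surfaces.
g = 1 + 17 + 6 + 17 + 15 + 7 + 3 = 66

66


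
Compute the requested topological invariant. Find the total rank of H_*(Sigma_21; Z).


For Sigma_21: b_0 = 1, b_1 = 2g = 42, b_2 = 1.
Total = 1 + 42 + 1 = 44

44


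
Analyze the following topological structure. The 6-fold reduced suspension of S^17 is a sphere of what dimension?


Each suspension raises dimension by 1: Sigma S^n = S^{n+1}.
Sigma^6 S^17 = S^{17+6} = S^23

23


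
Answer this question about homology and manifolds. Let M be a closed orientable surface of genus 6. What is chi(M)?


For a closed orientable surface of genus g: chi = 2 - 2g.
Here g = 6.
chi = 2 - 2*6 = 2 - 12 = -10

-10


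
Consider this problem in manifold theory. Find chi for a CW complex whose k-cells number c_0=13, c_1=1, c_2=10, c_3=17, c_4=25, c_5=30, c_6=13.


chi = sum_k (-1)^k c_k.
= (-1)^0*13 + (-1)^1*1 + (-1)^2*10 + (-1)^3*17 + (-1)^4*25 + (-1)^5*30 + (-1)^6*13
= (13) + (-1) + (10) + (-17) + (25) + (-30) + (13)
= 13

13


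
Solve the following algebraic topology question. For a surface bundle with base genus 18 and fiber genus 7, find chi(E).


For a fiber bundle F -> E -> B (with CW structure): chi(E) = chi(B) * chi(F).
chi(Sigma_18) = -34, chi(Sigma_7) = -12.
chi(E) = (-34) * (-12) = 408

408


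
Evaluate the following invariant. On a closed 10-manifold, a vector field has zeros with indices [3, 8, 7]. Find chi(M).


Poincare-Hopf: chi(M) = sum of indices of zeros.
chi = (3) + (8) + (7) = 18

18


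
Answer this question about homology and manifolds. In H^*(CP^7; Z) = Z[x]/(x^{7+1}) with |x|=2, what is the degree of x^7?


|x| = 2 in H^*(CP^n).
|x^7| = 7 * |x| = 7 * 2 = 14

14


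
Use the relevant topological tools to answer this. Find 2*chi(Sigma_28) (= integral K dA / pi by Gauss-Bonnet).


Gauss-Bonnet: integral K dA = 2*pi*chi(M).
chi(Sigma_28) = 2 - 2*28 = -54.
(integral K dA)/pi = 2*chi = 2*(-54) = -108

-108


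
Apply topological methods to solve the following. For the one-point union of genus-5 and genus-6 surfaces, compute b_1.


For a wedge: H_1(A v B) = H_1(A) + H_1(B).
b_1(Sigma_5) = 10, b_1(Sigma_6) = 12.
b_1 = 10 + 12 = 22

22


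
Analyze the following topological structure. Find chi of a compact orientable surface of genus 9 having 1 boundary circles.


For a compact orientable surface with genus g and b boundary components: chi = 2 - 2g - b.
chi = 2 - 2*9 - 1 = 2 - 18 - 1 = -17

-17


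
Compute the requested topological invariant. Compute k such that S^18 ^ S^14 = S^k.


S^m ^ S^n = S^{m+n}.
k = 18 + 14 = 32

32


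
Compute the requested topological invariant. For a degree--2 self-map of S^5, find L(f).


On S^5: L(f) = tr(f_0*) + (-1)^5 tr(f_5*) = 1 + (-1)^5 * deg(f).
L(f) = 1 + (-1)^5 * -2 = 1 + 2 = 3

3


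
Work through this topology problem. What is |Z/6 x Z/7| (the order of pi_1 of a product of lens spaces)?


pi_1(X x Y) = pi_1(X) x pi_1(Y).
pi_1(L(6,1)) = Z/6, pi_1(L(7,1)) = Z/7.
|Z/6 x Z/7| = 6 * 7 = 42

42


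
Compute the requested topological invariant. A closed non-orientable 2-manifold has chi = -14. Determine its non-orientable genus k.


chi = 2 - k for closed non-orientable surfaces with k crosscaps.
-14 = 2 - k
k = 2 - (-14) = 16

16


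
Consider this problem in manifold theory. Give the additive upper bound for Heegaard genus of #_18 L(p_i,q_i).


Heegaard genus satisfies g(A#B) <= g(A) + g(B).
Each lens space has g = 1.
Upper bound: 18 * 1 = 18

18


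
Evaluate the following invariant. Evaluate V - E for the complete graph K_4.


K_4: V = 4, E = C(4,2) = 6.
chi = V - E = 4 - 6 = -2

-2


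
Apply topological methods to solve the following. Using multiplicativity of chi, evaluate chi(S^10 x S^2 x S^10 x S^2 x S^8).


chi is multiplicative: chi(X x Y) = chi(X) chi(Y).
Each even-dim sphere has chi = 2. There are 5 factors.
chi = 2^5 = 32

32


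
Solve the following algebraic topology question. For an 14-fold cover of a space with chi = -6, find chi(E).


For a finite covering: chi(E) = (number of sheets) * chi(B).
chi(E) = 14 * (-6) = -84

-84


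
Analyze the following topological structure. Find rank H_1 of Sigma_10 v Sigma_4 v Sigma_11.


For a wedge X v Y: reduced H_k(X v Y) = H_k(X) + H_k(Y).
Each Sigma_g contributes b_1 = 2g.
b_1 = 20 + 8 + 22 = 50

50


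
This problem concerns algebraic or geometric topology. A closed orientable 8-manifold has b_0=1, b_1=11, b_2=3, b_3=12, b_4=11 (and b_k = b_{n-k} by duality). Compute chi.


By Poincare duality b_k = b_{8-k}, so full Betti numbers: b_0=1, b_1=11, b_2=3, b_3=12, b_4=11, b_5=12, b_6=3, b_7=11, b_8=1.
chi = sum (-1)^k b_k = -27

-27


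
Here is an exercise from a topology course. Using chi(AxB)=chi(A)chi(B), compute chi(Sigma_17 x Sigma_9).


chi(Sigma_17) = 2 - 2*17 = -32
chi(Sigma_9) = 2 - 2*9 = -16
chi(product) = (-32) * (-16) = 512

512


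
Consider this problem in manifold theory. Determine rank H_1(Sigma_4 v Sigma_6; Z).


For a wedge: H_1(A v B) = H_1(A) + H_1(B).
b_1(Sigma_4) = 8, b_1(Sigma_6) = 12.
b_1 = 8 + 12 = 20

20


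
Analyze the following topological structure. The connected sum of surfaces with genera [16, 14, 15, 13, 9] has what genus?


Genus is additive under connected sum of orientable surfaces.
g = 16 + 14 + 15 + 13 + 9 = 67

67


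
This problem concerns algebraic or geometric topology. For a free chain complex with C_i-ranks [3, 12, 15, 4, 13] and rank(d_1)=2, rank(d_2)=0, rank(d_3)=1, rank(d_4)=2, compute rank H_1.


rank H_k = rank(ker d_k) - rank(im d_{k+1}).
rank(ker d_1) = rank(C_1) - rank(d_1) = 12 - 2 = 10.
rank(im d_{1+1}) = 0.
rank H_1 = 10 - 0 = 10

10


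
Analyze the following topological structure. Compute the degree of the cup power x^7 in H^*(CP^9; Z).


|x| = 2 in H^*(CP^n).
|x^7| = 7 * |x| = 7 * 2 = 14

14


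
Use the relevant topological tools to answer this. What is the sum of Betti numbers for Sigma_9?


For Sigma_9: b_0 = 1, b_1 = 2g = 18, b_2 = 1.
Total = 1 + 18 + 1 = 20

20


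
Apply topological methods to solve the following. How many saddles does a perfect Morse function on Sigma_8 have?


A perfect Morse function has m_k = b_k.
For Sigma_8: b_0=1, b_1=2g=16, b_2=1.
Saddles m_1 = 2g = 16

16


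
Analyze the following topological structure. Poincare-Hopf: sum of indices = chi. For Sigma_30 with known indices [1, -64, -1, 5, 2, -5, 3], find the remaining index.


Poincare-Hopf: sum of indices = chi(M).
chi(Sigma_30) = 2 - 2*30 = -58.
Sum of known indices = -59.
x = chi - (sum known) = -58 - (-59) = 1

1


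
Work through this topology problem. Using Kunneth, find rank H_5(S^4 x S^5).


Each S^d has Poincare polynomial 1 + t^d.
The product S^4 x S^5 has Poincare polynomial prod(1+t^d_i).
Expanding: b_0=1, b_4=1, b_5=1, b_9=1.
b_5 = 1

1


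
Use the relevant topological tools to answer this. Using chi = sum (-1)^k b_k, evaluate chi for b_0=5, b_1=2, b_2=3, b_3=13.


chi = sum_k (-1)^k b_k.
= (5) + (-2) + (3) + (-13)
= -7

-7


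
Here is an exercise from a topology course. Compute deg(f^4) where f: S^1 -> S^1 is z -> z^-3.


deg(f) = -3. Degree is multiplicative: deg(f^4) = (deg f)^4.
deg(f^4) = (-3)^4 = 81

81


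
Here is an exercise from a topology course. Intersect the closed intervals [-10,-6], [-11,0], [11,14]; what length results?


Intersection = [max(a_i), min(b_i)] = [11, -6].
Since 11 > -6, the intersection is empty.
Length = 0

0


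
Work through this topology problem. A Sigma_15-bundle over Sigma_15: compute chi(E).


For a fiber bundle F -> E -> B (with CW structure): chi(E) = chi(B) * chi(F).
chi(Sigma_15) = -28, chi(Sigma_15) = -28.
chi(E) = (-28) * (-28) = 784

784


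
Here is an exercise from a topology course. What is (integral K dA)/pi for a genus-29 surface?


Gauss-Bonnet: integral K dA = 2*pi*chi(M).
chi(Sigma_29) = 2 - 2*29 = -56.
(integral K dA)/pi = 2*chi = 2*(-56) = -112

-112


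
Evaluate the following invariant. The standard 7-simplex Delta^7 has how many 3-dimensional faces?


Delta^7 has 7+1 vertices. A 3-face is a choice of 3+1 vertices.
f_3 = C(7+1, 3+1) = C(8,4) = 70

70


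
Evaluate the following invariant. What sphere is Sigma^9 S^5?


Each suspension raises dimension by 1: Sigma S^n = S^{n+1}.
Sigma^9 S^5 = S^{5+9} = S^14

14


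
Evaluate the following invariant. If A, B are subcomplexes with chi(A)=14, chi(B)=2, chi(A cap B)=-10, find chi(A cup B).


chi(A cup B) = chi(A) + chi(B) - chi(A cap B)
= 14 + (2) - (-10)
= 26

26


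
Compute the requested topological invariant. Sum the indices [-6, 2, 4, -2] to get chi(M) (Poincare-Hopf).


Poincare-Hopf: chi(M) = sum of indices of zeros.
chi = (-6) + (2) + (4) + (-2) = -2

-2


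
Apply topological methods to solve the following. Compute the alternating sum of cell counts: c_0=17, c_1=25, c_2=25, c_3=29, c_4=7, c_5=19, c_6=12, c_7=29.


chi = sum_k (-1)^k c_k.
= (-1)^0*17 + (-1)^1*25 + (-1)^2*25 + (-1)^3*29 + (-1)^4*7 + (-1)^5*19 + (-1)^6*12 + (-1)^7*29
= (17) + (-25) + (25) + (-29) + (7) + (-19) + (12) + (-29)
= -41

-41


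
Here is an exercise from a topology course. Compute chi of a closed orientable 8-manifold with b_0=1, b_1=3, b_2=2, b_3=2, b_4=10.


By Poincare duality b_k = b_{8-k}, so full Betti numbers: b_0=1, b_1=3, b_2=2, b_3=2, b_4=10, b_5=2, b_6=2, b_7=3, b_8=1.
chi = sum (-1)^k b_k = 6

6


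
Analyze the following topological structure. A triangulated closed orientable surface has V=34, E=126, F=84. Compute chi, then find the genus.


chi = V - E + F = 34 - 126 + 84 = -8
For orientable closed surface: chi = 2 - 2g, so g = (2 - chi)/2.
g = (2 - (-8)) / 2 = 10 / 2 = 5

5


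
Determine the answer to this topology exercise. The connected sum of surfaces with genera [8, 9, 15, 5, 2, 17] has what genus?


Genus is additive under connected sum of orientable surfaces.
g = 8 + 9 + 15 + 5 + 2 + 17 = 56

56


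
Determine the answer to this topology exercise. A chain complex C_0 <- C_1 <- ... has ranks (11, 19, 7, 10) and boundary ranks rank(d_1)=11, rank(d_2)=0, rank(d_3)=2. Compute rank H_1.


rank H_k = rank(ker d_k) - rank(im d_{k+1}).
rank(ker d_1) = rank(C_1) - rank(d_1) = 19 - 11 = 8.
rank(im d_{1+1}) = 0.
rank H_1 = 8 - 0 = 8

8


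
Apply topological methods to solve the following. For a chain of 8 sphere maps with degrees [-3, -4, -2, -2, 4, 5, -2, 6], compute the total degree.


Degree is multiplicative: deg(composition) = product of degrees.
= (-3) * (-4) * (-2) * (-2) * (4) * (5) * (-2) * (6) = -11520

-11520


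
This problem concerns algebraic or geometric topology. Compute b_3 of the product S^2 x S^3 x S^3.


Each S^d has Poincare polynomial 1 + t^d.
The product S^2 x S^3 x S^3 has Poincare polynomial prod(1+t^d_i).
Expanding: b_0=1, b_2=1, b_3=2, b_5=2, b_6=1, b_8=1.
b_3 = 2

2


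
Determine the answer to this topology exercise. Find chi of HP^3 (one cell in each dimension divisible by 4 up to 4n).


HP^3 has one cell in each dimension 0, 4, ..., 4*3 (3+1 cells, all even-dim).
chi = 3 + 1 = 4

4


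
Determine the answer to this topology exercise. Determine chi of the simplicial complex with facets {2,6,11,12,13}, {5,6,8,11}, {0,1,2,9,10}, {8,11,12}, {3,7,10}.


Enumerate all faces; f-vector: f_0=13, f_1=29, f_2=26, f_3=11, f_4=2.
chi = sum (-1)^k f_k = 1

1


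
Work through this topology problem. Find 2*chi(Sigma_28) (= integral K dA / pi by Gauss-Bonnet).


Gauss-Bonnet: integral K dA = 2*pi*chi(M).
chi(Sigma_28) = 2 - 2*28 = -54.
(integral K dA)/pi = 2*chi = 2*(-54) = -108

-108


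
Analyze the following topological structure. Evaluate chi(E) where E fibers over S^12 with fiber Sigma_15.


chi(S^12) = 2 (n even), chi(Sigma_15) = 2 - 2*15 = -28.
chi(E) = 2 * (-28) = -56

-56


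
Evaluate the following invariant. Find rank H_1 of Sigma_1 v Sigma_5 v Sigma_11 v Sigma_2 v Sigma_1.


For a wedge X v Y: reduced H_k(X v Y) = H_k(X) + H_k(Y).
Each Sigma_g contributes b_1 = 2g.
b_1 = 2 + 10 + 22 + 4 + 2 = 40

40


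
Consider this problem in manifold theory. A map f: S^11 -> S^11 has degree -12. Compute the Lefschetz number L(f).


On S^11: L(f) = tr(f_0*) + (-1)^11 tr(f_11*) = 1 + (-1)^11 * deg(f).
L(f) = 1 + (-1)^11 * -12 = 1 + 12 = 13

13


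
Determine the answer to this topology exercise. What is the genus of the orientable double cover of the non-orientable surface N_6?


chi(N_6) = 2 - 6 = -4.
Double cover: chi(Sigma_g) = 2 * chi(N_6) = 2*(-4) = -8.
2 - 2g = -8, so g = (2 - (-8))/2 = 10/2 = 5

5


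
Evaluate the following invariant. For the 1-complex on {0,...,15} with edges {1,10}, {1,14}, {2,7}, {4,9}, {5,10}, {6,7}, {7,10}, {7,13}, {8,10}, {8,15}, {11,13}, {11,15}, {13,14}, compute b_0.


Run DFS/union-find over 16 vertices.
V = 16, E = 13.
Number of components = 5

5


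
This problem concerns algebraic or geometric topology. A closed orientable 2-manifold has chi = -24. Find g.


chi = 2 - 2g for closed orientable surfaces.
-24 = 2 - 2g
2g = 2 - (-24) = 26
g = 13

13


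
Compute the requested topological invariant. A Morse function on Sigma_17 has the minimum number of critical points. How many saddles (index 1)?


A perfect Morse function has m_k = b_k.
For Sigma_17: b_0=1, b_1=2g=34, b_2=1.
Saddles m_1 = 2g = 34

34


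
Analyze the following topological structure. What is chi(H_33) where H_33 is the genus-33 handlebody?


A genus-g handlebody deformation retracts to a wedge of g circles.
chi(vee_g S^1) = 1 - g.
chi(H_33) = 1 - 33 = -32

-32


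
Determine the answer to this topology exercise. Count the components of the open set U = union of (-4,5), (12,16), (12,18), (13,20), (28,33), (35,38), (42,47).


Sort and merge overlapping open intervals.
Merged: (-4,5), (12,20), (28,33), (35,38), (42,47).
Number of components = 5

5


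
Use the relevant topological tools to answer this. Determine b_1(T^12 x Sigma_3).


pi_1(A x B) = pi_1(A) x pi_1(B); rank of abelianization = b_1.
b_1(T^12) = 12, b_1(Sigma_3) = 2*3 = 6.
b_1(product) = 12 + 6 = 18

18


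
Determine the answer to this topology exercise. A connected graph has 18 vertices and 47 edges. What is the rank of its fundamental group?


For a connected graph: rank(pi_1) = b_1 = E - V + 1 = 1 - chi.
chi = V - E = 18 - 47 = -29.
rank = 1 - (-29) = 47 - 18 + 1 = 30

30


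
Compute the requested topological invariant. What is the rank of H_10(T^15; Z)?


By the Kunneth formula, b_k(T^n) = C(n,k).
b_10(T^15) = C(15,10).
C(15,10) = 15!/(10!*5!) = 3003

3003


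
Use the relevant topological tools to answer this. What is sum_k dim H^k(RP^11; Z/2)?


H^k(RP^11; Z/2) = Z/2 for each 0 <= k <= 11.
Total dimension = 11 + 1 = 12

12


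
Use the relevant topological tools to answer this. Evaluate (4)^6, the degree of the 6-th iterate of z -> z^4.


deg(f) = 4. Degree is multiplicative: deg(f^6) = (deg f)^6.
deg(f^6) = (4)^6 = 4096

4096


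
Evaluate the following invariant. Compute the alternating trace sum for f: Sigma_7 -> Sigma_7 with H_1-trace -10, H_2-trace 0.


L(f) = tr(f_0*) - tr(f_1*) + tr(f_2*).
= 1 - (-10) + (0)
= 11

11


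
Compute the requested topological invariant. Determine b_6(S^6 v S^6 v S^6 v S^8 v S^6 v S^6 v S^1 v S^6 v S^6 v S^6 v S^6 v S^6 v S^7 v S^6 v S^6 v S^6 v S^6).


For a wedge of spheres, H_k (k>0) is free on one generator per sphere of dimension k.
Spheres of dimension 6: count = 14.
b_6 = 14

14


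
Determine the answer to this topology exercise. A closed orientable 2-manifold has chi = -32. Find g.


chi = 2 - 2g for closed orientable surfaces.
-32 = 2 - 2g
2g = 2 - (-32) = 34
g = 17

17


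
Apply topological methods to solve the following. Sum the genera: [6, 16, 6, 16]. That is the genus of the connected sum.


Genus is additive under connected sum of orientable surfaces.
g = 6 + 16 + 6 + 16 = 44

44


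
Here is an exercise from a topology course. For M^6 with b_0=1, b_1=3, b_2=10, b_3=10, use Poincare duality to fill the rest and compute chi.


By Poincare duality b_k = b_{6-k}, so full Betti numbers: b_0=1, b_1=3, b_2=10, b_3=10, b_4=10, b_5=3, b_6=1.
chi = sum (-1)^k b_k = 6

6


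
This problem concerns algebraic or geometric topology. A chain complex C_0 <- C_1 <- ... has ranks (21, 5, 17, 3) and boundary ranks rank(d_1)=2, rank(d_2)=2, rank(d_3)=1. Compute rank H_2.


rank H_k = rank(ker d_k) - rank(im d_{k+1}).
rank(ker d_2) = rank(C_2) - rank(d_2) = 17 - 2 = 15.
rank(im d_{2+1}) = 1.
rank H_2 = 15 - 1 = 14

14


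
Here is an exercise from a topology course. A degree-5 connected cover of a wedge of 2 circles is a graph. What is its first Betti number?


Nielsen-Schreier: an index-n subgroup of F_r is free of rank 1 + n(r-1).
Equivalently: chi(cover) = n*chi(base); chi(vee_r S^1) = 1 - 2 = -1.
chi(E) = 5*(-1) = -5; rank = 1 - chi(E) = 1 - (-5) = 6.
rank = 1 + 5*(2-1) = 1 + 5 = 6

6


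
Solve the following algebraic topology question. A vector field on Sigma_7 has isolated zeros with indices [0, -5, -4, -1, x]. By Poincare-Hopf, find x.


Poincare-Hopf: sum of indices = chi(M).
chi(Sigma_7) = 2 - 2*7 = -12.
Sum of known indices = -10.
x = chi - (sum known) = -12 - (-10) = -2

-2


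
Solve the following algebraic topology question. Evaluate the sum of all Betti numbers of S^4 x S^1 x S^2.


Total Betti number is multiplicative under products.
Each S^d (d>=1) has total Betti number 2.
There are 3 sphere factors.
Total = 2^3 = 8

8


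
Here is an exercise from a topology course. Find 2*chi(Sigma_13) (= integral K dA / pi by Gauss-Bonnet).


Gauss-Bonnet: integral K dA = 2*pi*chi(M).
chi(Sigma_13) = 2 - 2*13 = -24.
(integral K dA)/pi = 2*chi = 2*(-24) = -48

-48


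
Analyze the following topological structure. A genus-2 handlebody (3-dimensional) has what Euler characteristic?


A genus-g handlebody deformation retracts to a wedge of g circles.
chi(vee_g S^1) = 1 - g.
chi(H_2) = 1 - 2 = -1

-1


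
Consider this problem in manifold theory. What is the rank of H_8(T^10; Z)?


By the Kunneth formula, b_k(T^n) = C(n,k).
b_8(T^10) = C(10,8).
C(10,8) = 10!/(8!*2!) = 45

45


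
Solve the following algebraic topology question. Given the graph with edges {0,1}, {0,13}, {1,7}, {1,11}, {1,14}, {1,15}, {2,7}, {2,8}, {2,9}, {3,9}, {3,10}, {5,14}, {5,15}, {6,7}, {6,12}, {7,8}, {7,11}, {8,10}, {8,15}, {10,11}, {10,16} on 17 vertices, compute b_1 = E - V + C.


b_1 = E - V + (number of components).
E = 21, V = 17, components = 2.
b_1 = 21 - 17 + 2 = 6

6


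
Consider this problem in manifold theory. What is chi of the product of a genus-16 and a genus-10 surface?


chi(Sigma_16) = 2 - 2*16 = -30
chi(Sigma_10) = 2 - 2*10 = -18
chi(product) = (-30) * (-18) = 540

540


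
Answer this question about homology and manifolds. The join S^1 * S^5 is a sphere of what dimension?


Join of spheres: S^m * S^n = S^{m+n+1}.
dim = 1 + 5 + 1 = 7

7


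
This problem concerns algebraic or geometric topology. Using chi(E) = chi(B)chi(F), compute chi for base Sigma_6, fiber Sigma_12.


For a fiber bundle F -> E -> B (with CW structure): chi(E) = chi(B) * chi(F).
chi(Sigma_6) = -10, chi(Sigma_12) = -22.
chi(E) = (-10) * (-22) = 220

220


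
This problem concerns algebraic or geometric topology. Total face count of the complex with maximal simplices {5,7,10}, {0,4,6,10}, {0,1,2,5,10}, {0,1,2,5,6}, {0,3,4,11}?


Each maximal simplex on m vertices has 2^m - 1 nonempty faces.
Take the union (dedupe shared faces).
Total distinct faces = 73

73


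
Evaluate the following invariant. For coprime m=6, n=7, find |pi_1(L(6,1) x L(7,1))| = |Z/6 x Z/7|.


pi_1(X x Y) = pi_1(X) x pi_1(Y).
pi_1(L(6,1)) = Z/6, pi_1(L(7,1)) = Z/7.
|Z/6 x Z/7| = 6 * 7 = 42

42


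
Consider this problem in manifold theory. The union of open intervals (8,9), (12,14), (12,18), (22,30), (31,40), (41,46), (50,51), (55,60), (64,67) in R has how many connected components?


Sort and merge overlapping open intervals.
Merged: (8,9), (12,18), (22,30), (31,40), (41,46), (50,51), (55,60), (64,67).
Number of components = 8

8


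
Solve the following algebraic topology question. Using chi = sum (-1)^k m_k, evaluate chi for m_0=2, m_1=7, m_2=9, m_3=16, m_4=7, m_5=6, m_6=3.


Morse theory: chi(M) = sum_k (-1)^k m_k where m_k = #(index-k critical points).
= (2) + (-7) + (9) + (-16) + (7) + (-6) + (3) = -8

-8


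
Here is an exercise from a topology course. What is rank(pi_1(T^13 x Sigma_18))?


pi_1(A x B) = pi_1(A) x pi_1(B); rank of abelianization = b_1.
b_1(T^13) = 13, b_1(Sigma_18) = 2*18 = 36.
b_1(product) = 13 + 36 = 49

49


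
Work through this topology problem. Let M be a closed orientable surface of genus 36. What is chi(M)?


For a closed orientable surface of genus g: chi = 2 - 2g.
Here g = 36.
chi = 2 - 2*36 = 2 - 72 = -70

-70


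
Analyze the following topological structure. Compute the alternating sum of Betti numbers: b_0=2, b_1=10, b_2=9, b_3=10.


chi = sum_k (-1)^k b_k.
= (2) + (-10) + (9) + (-10)
= -9

-9


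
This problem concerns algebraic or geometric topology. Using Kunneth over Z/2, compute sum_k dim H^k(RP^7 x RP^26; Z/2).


dim H^*(RP^n; Z/2) = n+1 (one Z/2 in each degree 0..n).
Total Betti number is multiplicative.
Total = (7+1) * (26+1) = 8 * 27 = 216

216


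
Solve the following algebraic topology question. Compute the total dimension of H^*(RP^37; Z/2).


H^k(RP^37; Z/2) = Z/2 for each 0 <= k <= 37.
Total dimension = 37 + 1 = 38

38


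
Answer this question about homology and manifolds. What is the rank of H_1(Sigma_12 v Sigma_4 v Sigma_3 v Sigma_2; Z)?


For a wedge X v Y: reduced H_k(X v Y) = H_k(X) + H_k(Y).
Each Sigma_g contributes b_1 = 2g.
b_1 = 24 + 8 + 6 + 4 = 42

42


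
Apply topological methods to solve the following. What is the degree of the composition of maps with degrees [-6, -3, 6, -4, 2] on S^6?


Degree is multiplicative: deg(composition) = product of degrees.
= (-6) * (-3) * (6) * (-4) * (2) = -864

-864


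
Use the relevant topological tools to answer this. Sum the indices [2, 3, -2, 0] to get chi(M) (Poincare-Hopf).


Poincare-Hopf: chi(M) = sum of indices of zeros.
chi = (2) + (3) + (-2) + (0) = 3

3


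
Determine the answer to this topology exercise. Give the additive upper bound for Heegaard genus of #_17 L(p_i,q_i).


Heegaard genus satisfies g(A#B) <= g(A) + g(B).
Each lens space has g = 1.
Upper bound: 17 * 1 = 17

17


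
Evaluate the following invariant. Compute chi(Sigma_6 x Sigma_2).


chi(Sigma_6) = 2 - 2*6 = -10
chi(Sigma_2) = 2 - 2*2 = -2
chi(product) = (-10) * (-2) = 20

20


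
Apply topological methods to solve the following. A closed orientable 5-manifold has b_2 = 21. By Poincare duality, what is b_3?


Poincare duality for closed orientable n-manifolds: b_k = b_{n-k}.
Here n = 5, so b_3 = b_2 = 21

21


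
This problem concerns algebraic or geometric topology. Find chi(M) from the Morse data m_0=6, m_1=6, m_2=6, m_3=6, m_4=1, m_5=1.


Morse theory: chi(M) = sum_k (-1)^k m_k where m_k = #(index-k critical points).
= (6) + (-6) + (6) + (-6) + (1) + (-1) = 0

0


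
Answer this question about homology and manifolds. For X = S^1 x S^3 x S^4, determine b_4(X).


Each S^d has Poincare polynomial 1 + t^d.
The product S^1 x S^3 x S^4 has Poincare polynomial prod(1+t^d_i).
Expanding: b_0=1, b_1=1, b_3=1, b_4=2, b_5=1, b_7=1, b_8=1.
b_4 = 2

2


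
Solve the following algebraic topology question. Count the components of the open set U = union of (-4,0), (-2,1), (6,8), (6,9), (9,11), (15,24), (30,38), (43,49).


Sort and merge overlapping open intervals.
Merged: (-4,1), (6,9), (9,11), (15,24), (30,38), (43,49).
Number of components = 6

6


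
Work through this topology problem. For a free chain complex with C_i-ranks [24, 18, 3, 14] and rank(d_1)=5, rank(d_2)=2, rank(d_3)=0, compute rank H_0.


rank H_k = rank(ker d_k) - rank(im d_{k+1}).
rank(ker d_0) = rank(C_0) - rank(d_0) = 24 - 0 = 24.
rank(im d_{0+1}) = 5.
rank H_0 = 24 - 5 = 19

19


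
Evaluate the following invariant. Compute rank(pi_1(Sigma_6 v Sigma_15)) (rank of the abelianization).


For a wedge: H_1(A v B) = H_1(A) + H_1(B).
b_1(Sigma_6) = 12, b_1(Sigma_15) = 30.
b_1 = 12 + 30 = 42

42


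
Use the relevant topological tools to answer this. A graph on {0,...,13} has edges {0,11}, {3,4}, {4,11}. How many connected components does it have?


Run DFS/union-find over 14 vertices.
V = 14, E = 3.
Number of components = 11

11


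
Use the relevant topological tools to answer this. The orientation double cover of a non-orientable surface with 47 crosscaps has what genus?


chi(N_47) = 2 - 47 = -45.
Double cover: chi(Sigma_g) = 2 * chi(N_47) = 2*(-45) = -90.
2 - 2g = -90, so g = (2 - (-90))/2 = 92/2 = 46

46


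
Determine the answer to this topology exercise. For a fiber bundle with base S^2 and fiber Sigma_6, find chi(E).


chi(S^2) = 2 (n even), chi(Sigma_6) = 2 - 2*6 = -10.
chi(E) = 2 * (-10) = -20

-20


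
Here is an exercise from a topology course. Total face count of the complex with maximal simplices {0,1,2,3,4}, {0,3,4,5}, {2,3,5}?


Each maximal simplex on m vertices has 2^m - 1 nonempty faces.
Take the union (dedupe shared faces).
Total distinct faces = 41

41


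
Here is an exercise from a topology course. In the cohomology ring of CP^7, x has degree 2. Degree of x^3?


|x| = 2 in H^*(CP^n).
|x^3| = 3 * |x| = 3 * 2 = 6

6


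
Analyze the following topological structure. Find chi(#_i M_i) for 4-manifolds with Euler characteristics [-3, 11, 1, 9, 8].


For n-manifolds: chi(A#B) = chi(A) + chi(B) - chi(S^4).
chi(S^4) = 1 + (-1)^4 = 2.
chi(#) = (sum chi_i) - (5-1)*chi(S^4) = 26 - 4*2 = 18

18


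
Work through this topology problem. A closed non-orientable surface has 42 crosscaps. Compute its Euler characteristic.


For a non-orientable closed surface with k crosscaps: chi = 2 - k.
Here k = 42.
chi = 2 - 42 = -40

-40


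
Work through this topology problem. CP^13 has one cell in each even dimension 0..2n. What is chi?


CP^13 has one cell in each even dimension 0, 2, ..., 2*13 (13+1 cells total).
All cells are even-dimensional, so chi = number of cells.
chi = 13 + 1 = 14

14


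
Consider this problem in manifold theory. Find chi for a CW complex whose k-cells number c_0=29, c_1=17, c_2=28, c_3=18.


chi = sum_k (-1)^k c_k.
= (-1)^0*29 + (-1)^1*17 + (-1)^2*28 + (-1)^3*18
= (29) + (-17) + (28) + (-18)
= 22

22


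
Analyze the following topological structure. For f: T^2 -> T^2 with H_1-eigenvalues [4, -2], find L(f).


For a torus self-map: L(f) = det(I - A) where A acts on H_1.
L(f) = (1-4) * (1--2) = -3 * 3 = -9

-9


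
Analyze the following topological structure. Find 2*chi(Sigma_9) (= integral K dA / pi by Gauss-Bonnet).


Gauss-Bonnet: integral K dA = 2*pi*chi(M).
chi(Sigma_9) = 2 - 2*9 = -16.
(integral K dA)/pi = 2*chi = 2*(-16) = -32

-32


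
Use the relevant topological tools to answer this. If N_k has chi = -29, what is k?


chi = 2 - k for closed non-orientable surfaces with k crosscaps.
-29 = 2 - k
k = 2 - (-29) = 31

31


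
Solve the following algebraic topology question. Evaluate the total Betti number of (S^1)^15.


b_k(T^15) = C(15,k), so the sum over k is sum_k C(15,k) = 2^15.
Total = 2^15 = 32768

32768


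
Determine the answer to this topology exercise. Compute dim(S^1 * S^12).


Join of spheres: S^m * S^n = S^{m+n+1}.
dim = 1 + 12 + 1 = 14

14


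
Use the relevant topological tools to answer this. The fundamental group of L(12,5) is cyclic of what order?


pi_1(L(p,q)) = Z/pZ for any q coprime to p.
|pi_1(L(12,5))| = 12

12


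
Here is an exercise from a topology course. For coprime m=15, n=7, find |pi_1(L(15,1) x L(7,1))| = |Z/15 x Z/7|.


pi_1(X x Y) = pi_1(X) x pi_1(Y).
pi_1(L(15,1)) = Z/15, pi_1(L(7,1)) = Z/7.
|Z/15 x Z/7| = 15 * 7 = 105

105


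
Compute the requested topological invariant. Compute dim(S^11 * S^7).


Join of spheres: S^m * S^n = S^{m+n+1}.
dim = 11 + 7 + 1 = 19

19


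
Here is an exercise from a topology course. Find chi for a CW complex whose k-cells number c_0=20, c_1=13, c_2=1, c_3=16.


chi = sum_k (-1)^k c_k.
= (-1)^0*20 + (-1)^1*13 + (-1)^2*1 + (-1)^3*16
= (20) + (-13) + (1) + (-16)
= -8

-8


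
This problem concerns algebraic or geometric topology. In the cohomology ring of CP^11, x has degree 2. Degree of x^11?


|x| = 2 in H^*(CP^n).
|x^11| = 11 * |x| = 11 * 2 = 22

22


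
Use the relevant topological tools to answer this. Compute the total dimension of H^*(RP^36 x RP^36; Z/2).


dim H^*(RP^n; Z/2) = n+1 (one Z/2 in each degree 0..n).
Total Betti number is multiplicative.
Total = (36+1) * (36+1) = 37 * 37 = 1369

1369


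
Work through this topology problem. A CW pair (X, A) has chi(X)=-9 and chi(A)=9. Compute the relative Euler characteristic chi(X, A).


Relative Euler characteristic: chi(X, A) = chi(X) - chi(A).
= -9 - (9) = -18

-18


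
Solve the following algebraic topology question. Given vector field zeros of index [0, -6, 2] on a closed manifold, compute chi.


Poincare-Hopf: chi(M) = sum of indices of zeros.
chi = (0) + (-6) + (2) = -4

-4
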